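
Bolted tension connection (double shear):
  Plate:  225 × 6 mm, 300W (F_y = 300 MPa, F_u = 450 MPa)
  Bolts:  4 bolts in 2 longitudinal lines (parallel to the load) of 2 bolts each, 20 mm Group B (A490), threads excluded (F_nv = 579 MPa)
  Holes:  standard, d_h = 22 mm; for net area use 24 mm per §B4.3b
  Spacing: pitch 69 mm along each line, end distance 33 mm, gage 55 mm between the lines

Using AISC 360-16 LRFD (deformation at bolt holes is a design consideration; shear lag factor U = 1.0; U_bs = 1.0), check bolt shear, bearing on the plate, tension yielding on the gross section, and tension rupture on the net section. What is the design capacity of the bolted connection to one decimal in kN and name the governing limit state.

Bolt shear: A_b = π(20)²/4 = 314.16 mm². φR_n = 0.75 × 579 × 314.16 × 4 × 2 = 1091.4 kN.
Bearing (6 mm plate, F_u = 450 MPa): end bolts L_c = 33 − 22/2 = 22, R_n = min(1.2×22×6×450, 2.4×20×6×450) = 71.28 kN/bolt; interior L_c = 69 − 22 = 47, R_n = 129.6 kN/bolt. φR_n = 0.75 × (2×71.28 + 2×129.6) = 301.3 kN.
Tension yield (gross): A_g = 225×6 = 1350 mm². φR_n = 0.90 × 300 × 1350 = 364.5 kN.
Tension rupture (net): A_n = (225 − 2×24)×6 = 1062 mm² (U = 1.0, A_e = A_n). φR_n = 0.75 × 450 × 1062 = 358.4 kN.
Governing: min(1091.4, 301.3, 364.5, 358.4) = 301.3 kN → bearing.

301.3 kN (bearing governs)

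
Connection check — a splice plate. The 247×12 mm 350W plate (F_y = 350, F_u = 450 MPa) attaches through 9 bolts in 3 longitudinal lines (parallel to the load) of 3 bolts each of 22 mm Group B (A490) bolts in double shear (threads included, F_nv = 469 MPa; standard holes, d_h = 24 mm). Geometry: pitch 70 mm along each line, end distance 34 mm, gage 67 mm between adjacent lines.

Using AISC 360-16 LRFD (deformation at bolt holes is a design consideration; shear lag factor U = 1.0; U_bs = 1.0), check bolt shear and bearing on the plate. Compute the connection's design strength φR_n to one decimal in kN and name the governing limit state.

1603.8 kN (bearing governs)

Bolt shear: A_b = π(22)²/4 = 380.13 mm². φR_n = 0.75 × 469 × 380.13 × 9 × 2 = 2406.8 kN.
Bearing (12 mm plate, F_u = 450 MPa): end bolts L_c = 34 − 24/2 = 22, R_n = min(1.2×22×12×450, 2.4×22×12×450) = 142.56 kN/bolt; interior L_c = 70 − 24 = 46, R_n = 285.12 kN/bolt. φR_n = 0.75 × (3×142.56 + 6×285.12) = 1603.8 kN.
Governing: min(2406.8, 1603.8) = 1603.8 kN → bearing.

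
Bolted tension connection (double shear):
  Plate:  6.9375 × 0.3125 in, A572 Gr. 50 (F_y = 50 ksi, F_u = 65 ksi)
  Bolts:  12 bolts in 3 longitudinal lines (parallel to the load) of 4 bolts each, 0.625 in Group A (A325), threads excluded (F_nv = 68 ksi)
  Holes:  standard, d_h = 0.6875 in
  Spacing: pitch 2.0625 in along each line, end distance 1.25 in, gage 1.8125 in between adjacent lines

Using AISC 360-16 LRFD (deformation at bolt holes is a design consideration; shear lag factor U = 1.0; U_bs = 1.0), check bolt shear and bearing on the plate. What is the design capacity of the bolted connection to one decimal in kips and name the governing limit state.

Bolt shear: A_b = π(0.625)²/4 = 0.3068 in². φR_n = 0.75 × 68 × 0.3068 × 12 × 2 = 375.5 kips.
Bearing (0.3125 in plate, F_u = 65 ksi): end bolts L_c = 1.25 − 0.6875/2 = 0.90625, R_n = min(1.2×0.90625×0.3125×65, 2.4×0.625×0.3125×65) = 22.09 kips/bolt; interior L_c = 2.0625 − 0.6875 = 1.375, R_n = 30.469 kips/bolt. φR_n = 0.75 × (3×22.09 + 9×30.469) = 255.4 kips.
Governing: min(375.5, 255.4) = 255.4 kips → bearing.

255.4 kips (bearing governs)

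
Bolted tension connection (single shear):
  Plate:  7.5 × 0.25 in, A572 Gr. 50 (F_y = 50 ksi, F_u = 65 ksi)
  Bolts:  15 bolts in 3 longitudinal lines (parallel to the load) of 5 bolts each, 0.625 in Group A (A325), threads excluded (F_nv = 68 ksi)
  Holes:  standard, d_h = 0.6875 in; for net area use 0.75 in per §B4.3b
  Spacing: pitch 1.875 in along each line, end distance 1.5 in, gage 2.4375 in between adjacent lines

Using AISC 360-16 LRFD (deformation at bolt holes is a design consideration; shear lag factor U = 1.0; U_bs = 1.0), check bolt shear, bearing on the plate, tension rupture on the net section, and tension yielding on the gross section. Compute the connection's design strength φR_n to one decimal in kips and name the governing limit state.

Bolt shear: A_b = π(0.625)²/4 = 0.3068 in². φR_n = 0.75 × 68 × 0.3068 × 15 × 1 = 234.7 kips.
Bearing (0.25 in plate, F_u = 65 ksi): end bolts L_c = 1.5 − 0.6875/2 = 1.15625, R_n = min(1.2×1.15625×0.25×65, 2.4×0.625×0.25×65) = 22.547 kips/bolt; interior L_c = 1.875 − 0.6875 = 1.1875, R_n = 23.156 kips/bolt. φR_n = 0.75 × (3×22.547 + 12×23.156) = 259.1 kips.
Tension rupture (net): A_n = (7.5 − 3×0.75)×0.25 = 1.3125 in² (U = 1.0, A_e = A_n). φR_n = 0.75 × 65 × 1.3125 = 64.0 kips.
Tension yield (gross): A_g = 7.5×0.25 = 1.875 in². φR_n = 0.90 × 50 × 1.875 = 84.4 kips.
Governing: min(234.7, 259.1, 64.0, 84.4) = 64.0 kips → net-section rupture.

64.0 kips (net-section rupture governs)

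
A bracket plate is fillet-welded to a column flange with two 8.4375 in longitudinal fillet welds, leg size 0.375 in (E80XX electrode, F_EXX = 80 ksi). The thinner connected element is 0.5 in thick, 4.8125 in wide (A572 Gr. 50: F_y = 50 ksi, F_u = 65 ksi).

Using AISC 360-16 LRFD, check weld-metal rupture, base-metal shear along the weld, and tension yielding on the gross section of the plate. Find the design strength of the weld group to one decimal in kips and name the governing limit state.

Weld metal: throat = 0.707×0.375 = 0.26513 in, L = 2×8.4375 = 16.875 in. φR_n = 0.75 × 0.6 × 80 × 0.26513 × 16.875 = 161.1 kips.
Base metal shear (0.5 in plate): yield φR_n = 1.0×0.6×50×0.5×16.875 = 253.1 kips; rupture φR_n = 0.75×0.6×65×0.5×16.875 = 246.8 kips; take 246.8 kips (rupture).
Tension yield (gross): A_g = 4.8125×0.5 = 2.4063 in². φR_n = 0.90 × 50 × 2.4063 = 108.3 kips.
Governing: min(161.1, 246.8, 108.3) = 108.3 kips → gross-section yield.

108.3 kips (gross-section yield governs)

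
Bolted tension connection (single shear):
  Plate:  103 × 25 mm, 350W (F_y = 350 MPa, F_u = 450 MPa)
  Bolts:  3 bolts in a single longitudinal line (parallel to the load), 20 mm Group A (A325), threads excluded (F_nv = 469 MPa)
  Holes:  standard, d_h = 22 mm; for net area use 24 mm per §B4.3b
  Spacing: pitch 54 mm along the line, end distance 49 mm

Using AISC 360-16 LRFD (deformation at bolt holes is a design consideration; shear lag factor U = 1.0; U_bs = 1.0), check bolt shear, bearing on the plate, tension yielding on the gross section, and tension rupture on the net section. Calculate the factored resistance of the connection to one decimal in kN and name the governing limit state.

Bolt shear: A_b = π(20)²/4 = 314.16 mm². φR_n = 0.75 × 469 × 314.16 × 3 × 1 = 331.5 kN.
Bearing (25 mm plate, F_u = 450 MPa): end bolts L_c = 49 − 22/2 = 38, R_n = min(1.2×38×25×450, 2.4×20×25×450) = 513 kN/bolt; interior L_c = 54 − 22 = 32, R_n = 432 kN/bolt. φR_n = 0.75 × (1×513 + 2×432) = 1032.8 kN.
Tension yield (gross): A_g = 103×25 = 2575 mm². φR_n = 0.90 × 350 × 2575 = 811.1 kN.
Tension rupture (net): A_n = (103 − 1×24)×25 = 1975 mm² (U = 1.0, A_e = A_n). φR_n = 0.75 × 450 × 1975 = 666.6 kN.
Governing: min(331.5, 1032.8, 811.1, 666.6) = 331.5 kN → bolt shear.

331.5 kN (bolt shear governs)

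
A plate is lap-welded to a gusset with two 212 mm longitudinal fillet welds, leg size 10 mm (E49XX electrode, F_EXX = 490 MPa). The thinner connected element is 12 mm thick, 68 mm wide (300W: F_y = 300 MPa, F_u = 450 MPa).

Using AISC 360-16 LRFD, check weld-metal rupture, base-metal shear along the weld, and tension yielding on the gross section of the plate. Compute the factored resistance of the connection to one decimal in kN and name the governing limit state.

220.3 kN (gross-section yield governs)

Weld metal: throat = 0.707×10 = 7.07 mm, L = 2×212 = 424 mm. φR_n = 0.75 × 0.6 × 490 × 7.07 × 424 = 661.0 kN.
Base metal shear (12 mm plate): yield φR_n = 1.0×0.6×300×12×424 = 915.8 kN; rupture φR_n = 0.75×0.6×450×12×424 = 1030.3 kN; take 915.8 kN (yield).
Tension yield (gross): A_g = 68×12 = 816 mm². φR_n = 0.90 × 300 × 816 = 220.3 kN.
Governing: min(661.0, 915.8, 220.3) = 220.3 kN → gross-section yield.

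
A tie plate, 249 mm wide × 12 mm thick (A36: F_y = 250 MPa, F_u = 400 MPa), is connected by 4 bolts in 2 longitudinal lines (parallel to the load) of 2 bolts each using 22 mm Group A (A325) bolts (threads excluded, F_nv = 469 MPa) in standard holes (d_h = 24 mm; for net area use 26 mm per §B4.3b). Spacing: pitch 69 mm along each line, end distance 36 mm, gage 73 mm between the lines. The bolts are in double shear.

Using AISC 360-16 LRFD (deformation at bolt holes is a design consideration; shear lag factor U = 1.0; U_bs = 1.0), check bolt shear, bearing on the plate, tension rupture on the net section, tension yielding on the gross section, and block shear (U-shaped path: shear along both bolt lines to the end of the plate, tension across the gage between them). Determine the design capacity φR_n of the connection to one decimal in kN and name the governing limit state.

452.7 kN (block shear governs)

Bolt shear: A_b = π(22)²/4 = 380.13 mm². φR_n = 0.75 × 469 × 380.13 × 4 × 2 = 1069.7 kN.
Bearing (12 mm plate, F_u = 400 MPa): end bolts L_c = 36 − 24/2 = 24, R_n = min(1.2×24×12×400, 2.4×22×12×400) = 138.24 kN/bolt; interior L_c = 69 − 24 = 45, R_n = 253.44 kN/bolt. φR_n = 0.75 × (2×138.24 + 2×253.44) = 587.5 kN.
Tension rupture (net): A_n = (249 − 2×26)×12 = 2364 mm² (U = 1.0, A_e = A_n). φR_n = 0.75 × 400 × 2364 = 709.2 kN.
Tension yield (gross): A_g = 249×12 = 2988 mm². φR_n = 0.90 × 250 × 2988 = 672.3 kN.
Block shear: shear path 2×[36+1×69] = 2×105 mm, A_gv = 2520, A_nv = 2×(105 − 1.5×26)×12 = 1584 mm²; tension across gage: (73 − 1×26)×12 = 564 mm². R_n = min(0.6×400×1584, 0.6×250×2520) + 1.0×400×564 = min(380.16, 378) + 225.6 = 603.6 kN. φR_n = 0.75 × 603.6 = 452.7 kN.
Governing: min(1069.7, 587.5, 709.2, 672.3, 452.7) = 452.7 kN → block shear.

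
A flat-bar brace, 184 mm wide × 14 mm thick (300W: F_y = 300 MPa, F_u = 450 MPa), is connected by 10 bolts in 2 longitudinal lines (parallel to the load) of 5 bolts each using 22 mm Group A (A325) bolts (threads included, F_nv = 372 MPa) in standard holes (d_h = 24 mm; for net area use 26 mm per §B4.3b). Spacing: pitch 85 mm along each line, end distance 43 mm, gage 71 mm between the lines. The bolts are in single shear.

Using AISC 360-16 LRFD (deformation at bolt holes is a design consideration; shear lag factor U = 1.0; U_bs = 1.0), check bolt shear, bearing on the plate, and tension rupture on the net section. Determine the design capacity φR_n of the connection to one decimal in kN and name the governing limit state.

623.7 kN (net-section rupture governs)

Bolt shear: A_b = π(22)²/4 = 380.13 mm². φR_n = 0.75 × 372 × 380.13 × 10 × 1 = 1060.6 kN.
Bearing (14 mm plate, F_u = 450 MPa): end bolts L_c = 43 − 24/2 = 31, R_n = min(1.2×31×14×450, 2.4×22×14×450) = 234.36 kN/bolt; interior L_c = 85 − 24 = 61, R_n = 332.64 kN/bolt. φR_n = 0.75 × (2×234.36 + 8×332.64) = 2347.4 kN.
Tension rupture (net): A_n = (184 − 2×26)×14 = 1848 mm² (U = 1.0, A_e = A_n). φR_n = 0.75 × 450 × 1848 = 623.7 kN.
Governing: min(1060.6, 2347.4, 623.7) = 623.7 kN → net-section rupture.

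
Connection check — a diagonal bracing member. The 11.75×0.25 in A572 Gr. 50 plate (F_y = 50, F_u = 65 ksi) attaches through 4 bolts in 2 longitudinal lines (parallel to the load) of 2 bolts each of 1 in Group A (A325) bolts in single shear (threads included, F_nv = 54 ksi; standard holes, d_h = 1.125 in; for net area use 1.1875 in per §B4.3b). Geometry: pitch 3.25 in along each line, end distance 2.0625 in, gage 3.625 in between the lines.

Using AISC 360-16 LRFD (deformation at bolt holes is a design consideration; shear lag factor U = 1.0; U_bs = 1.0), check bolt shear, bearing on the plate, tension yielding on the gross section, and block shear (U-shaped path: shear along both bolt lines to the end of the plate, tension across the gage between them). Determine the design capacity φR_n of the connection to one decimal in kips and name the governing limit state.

81.4 kips (block shear governs)

Bolt shear: A_b = π(1)²/4 = 0.7854 in². φR_n = 0.75 × 54 × 0.7854 × 4 × 1 = 127.2 kips.
Bearing (0.25 in plate, F_u = 65 ksi): end bolts L_c = 2.0625 − 1.125/2 = 1.5, R_n = min(1.2×1.5×0.25×65, 2.4×1×0.25×65) = 29.25 kips/bolt; interior L_c = 3.25 − 1.125 = 2.125, R_n = 39 kips/bolt. φR_n = 0.75 × (2×29.25 + 2×39) = 102.4 kips.
Tension yield (gross): A_g = 11.75×0.25 = 2.9375 in². φR_n = 0.90 × 50 × 2.9375 = 132.2 kips.
Block shear: shear path 2×[2.0625+1×3.25] = 2×5.3125 in, A_gv = 2.6563, A_nv = 2×(5.3125 − 1.5×1.1875)×0.25 = 1.7656 in²; tension across gage: (3.625 − 1×1.1875)×0.25 = 0.60938 in². R_n = min(0.6×65×1.7656, 0.6×50×2.6563) + 1.0×65×0.60938 = min(68.858, 79.689) + 39.61 = 108.47 kips. φR_n = 0.75 × 108.47 = 81.4 kips.
Governing: min(127.2, 102.4, 132.2, 81.4) = 81.4 kips → block shear.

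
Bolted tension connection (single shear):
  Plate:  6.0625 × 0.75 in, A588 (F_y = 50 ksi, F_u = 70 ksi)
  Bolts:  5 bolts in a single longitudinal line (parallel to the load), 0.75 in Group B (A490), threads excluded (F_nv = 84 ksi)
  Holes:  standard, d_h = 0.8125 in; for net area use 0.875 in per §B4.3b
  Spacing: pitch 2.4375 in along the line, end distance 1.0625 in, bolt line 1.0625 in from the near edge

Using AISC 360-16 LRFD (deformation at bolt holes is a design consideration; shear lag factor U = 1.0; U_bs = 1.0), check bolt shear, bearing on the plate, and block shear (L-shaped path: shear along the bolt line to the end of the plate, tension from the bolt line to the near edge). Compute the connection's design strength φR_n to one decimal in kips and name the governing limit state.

Bolt shear: A_b = π(0.75)²/4 = 0.44179 in². φR_n = 0.75 × 84 × 0.44179 × 5 × 1 = 139.2 kips.
Bearing (0.75 in plate, F_u = 70 ksi): end bolts L_c = 1.0625 − 0.8125/2 = 0.65625, R_n = min(1.2×0.65625×0.75×70, 2.4×0.75×0.75×70) = 41.344 kips/bolt; interior L_c = 2.4375 − 0.8125 = 1.625, R_n = 94.5 kips/bolt. φR_n = 0.75 × (1×41.344 + 4×94.5) = 314.5 kips.
Block shear: shear path 1×[1.0625+4×2.4375] = 1×10.8125 in, A_gv = 8.1094, A_nv = 1×(10.8125 − 4.5×0.875)×0.75 = 5.1563 in²; tension to near edge: (1.0625 − 0.5×0.875)×0.75 = 0.46875 in². R_n = min(0.6×70×5.1563, 0.6×50×8.1094) + 1.0×70×0.46875 = min(216.56, 243.28) + 32.813 = 249.37 kips. φR_n = 0.75 × 249.37 = 187.0 kips.
Governing: min(139.2, 314.5, 187.0) = 139.2 kips → bolt shear.

139.2 kips (bolt shear governs)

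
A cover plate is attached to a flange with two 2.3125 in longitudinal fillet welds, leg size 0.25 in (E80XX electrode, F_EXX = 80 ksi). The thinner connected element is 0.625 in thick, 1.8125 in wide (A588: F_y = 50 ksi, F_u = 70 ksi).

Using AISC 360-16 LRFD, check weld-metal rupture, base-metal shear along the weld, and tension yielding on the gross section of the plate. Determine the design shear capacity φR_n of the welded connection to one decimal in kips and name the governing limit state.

Weld metal: throat = 0.707×0.25 = 0.17675 in, L = 2×2.3125 = 4.625 in. φR_n = 0.75 × 0.6 × 80 × 0.17675 × 4.625 = 29.4 kips.
Base metal shear (0.625 in plate): yield φR_n = 1.0×0.6×50×0.625×4.625 = 86.7 kips; rupture φR_n = 0.75×0.6×70×0.625×4.625 = 91.1 kips; take 86.7 kips (yield).
Tension yield (gross): A_g = 1.8125×0.625 = 1.1328 in². φR_n = 0.90 × 50 × 1.1328 = 51.0 kips.
Governing: min(29.4, 86.7, 51.0) = 29.4 kips → weld metal.

29.4 kips (weld metal governs)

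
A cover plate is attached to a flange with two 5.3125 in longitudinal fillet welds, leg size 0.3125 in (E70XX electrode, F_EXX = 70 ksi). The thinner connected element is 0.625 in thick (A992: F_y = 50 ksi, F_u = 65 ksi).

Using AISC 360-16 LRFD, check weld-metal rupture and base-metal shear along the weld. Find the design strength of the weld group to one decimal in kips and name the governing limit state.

Weld metal: throat = 0.707×0.3125 = 0.22094 in, L = 2×5.3125 = 10.625 in. φR_n = 0.75 × 0.6 × 70 × 0.22094 × 10.625 = 73.9 kips.
Base metal shear (0.625 in plate): yield φR_n = 1.0×0.6×50×0.625×10.625 = 199.2 kips; rupture φR_n = 0.75×0.6×65×0.625×10.625 = 194.2 kips; take 194.2 kips (rupture).
Governing: min(73.9, 194.2) = 73.9 kips → weld metal.

73.9 kips (weld metal governs)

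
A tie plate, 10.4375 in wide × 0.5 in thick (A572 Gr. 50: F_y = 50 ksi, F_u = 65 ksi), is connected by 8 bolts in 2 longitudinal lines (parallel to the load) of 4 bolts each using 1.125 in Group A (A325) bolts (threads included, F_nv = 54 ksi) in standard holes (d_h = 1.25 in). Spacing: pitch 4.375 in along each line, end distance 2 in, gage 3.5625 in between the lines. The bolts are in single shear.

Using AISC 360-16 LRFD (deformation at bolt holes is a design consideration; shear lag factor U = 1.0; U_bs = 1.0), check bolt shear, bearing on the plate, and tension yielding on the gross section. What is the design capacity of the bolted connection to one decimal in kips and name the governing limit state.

Bolt shear: A_b = π(1.125)²/4 = 0.99402 in². φR_n = 0.75 × 54 × 0.99402 × 8 × 1 = 322.1 kips.
Bearing (0.5 in plate, F_u = 65 ksi): end bolts L_c = 2 − 1.25/2 = 1.375, R_n = min(1.2×1.375×0.5×65, 2.4×1.125×0.5×65) = 53.625 kips/bolt; interior L_c = 4.375 − 1.25 = 3.125, R_n = 87.75 kips/bolt. φR_n = 0.75 × (2×53.625 + 6×87.75) = 475.3 kips.
Tension yield (gross): A_g = 10.4375×0.5 = 5.2188 in². φR_n = 0.90 × 50 × 5.2188 = 234.8 kips.
Governing: min(322.1, 475.3, 234.8) = 234.8 kips → gross-section yield.

234.8 kips (gross-section yield governs)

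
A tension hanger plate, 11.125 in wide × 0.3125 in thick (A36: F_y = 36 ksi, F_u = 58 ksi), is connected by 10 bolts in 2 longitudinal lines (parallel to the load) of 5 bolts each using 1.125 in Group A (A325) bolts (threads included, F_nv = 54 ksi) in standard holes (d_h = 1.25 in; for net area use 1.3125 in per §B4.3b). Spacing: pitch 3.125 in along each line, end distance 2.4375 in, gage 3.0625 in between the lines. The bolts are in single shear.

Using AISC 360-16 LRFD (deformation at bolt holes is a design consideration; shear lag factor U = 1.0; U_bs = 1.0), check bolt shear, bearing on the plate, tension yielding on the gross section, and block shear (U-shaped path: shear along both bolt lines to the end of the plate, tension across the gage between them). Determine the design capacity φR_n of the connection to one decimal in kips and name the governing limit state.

112.6 kips (gross-section yield governs)

Bolt shear: A_b = π(1.125)²/4 = 0.99402 in². φR_n = 0.75 × 54 × 0.99402 × 10 × 1 = 402.6 kips.
Bearing (0.3125 in plate, F_u = 58 ksi): end bolts L_c = 2.4375 − 1.25/2 = 1.8125, R_n = min(1.2×1.8125×0.3125×58, 2.4×1.125×0.3125×58) = 39.422 kips/bolt; interior L_c = 3.125 − 1.25 = 1.875, R_n = 40.781 kips/bolt. φR_n = 0.75 × (2×39.422 + 8×40.781) = 303.8 kips.
Tension yield (gross): A_g = 11.125×0.3125 = 3.4766 in². φR_n = 0.90 × 36 × 3.4766 = 112.6 kips.
Block shear: shear path 2×[2.4375+4×3.125] = 2×14.9375 in, A_gv = 9.3359, A_nv = 2×(14.9375 − 4.5×1.3125)×0.3125 = 5.6445 in²; tension across gage: (3.0625 − 1×1.3125)×0.3125 = 0.54688 in². R_n = min(0.6×58×5.6445, 0.6×36×9.3359) + 1.0×58×0.54688 = min(196.43, 201.66) + 31.719 = 228.15 kips. φR_n = 0.75 × 228.15 = 171.1 kips.
Governing: min(402.6, 303.8, 112.6, 171.1) = 112.6 kips → gross-section yield.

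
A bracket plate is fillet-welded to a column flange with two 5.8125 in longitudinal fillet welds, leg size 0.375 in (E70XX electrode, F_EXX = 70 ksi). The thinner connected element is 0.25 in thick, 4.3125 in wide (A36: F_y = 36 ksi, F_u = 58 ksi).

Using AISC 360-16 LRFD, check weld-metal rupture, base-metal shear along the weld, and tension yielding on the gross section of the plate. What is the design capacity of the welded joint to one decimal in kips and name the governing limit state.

Weld metal: throat = 0.707×0.375 = 0.26513 in, L = 2×5.8125 = 11.625 in. φR_n = 0.75 × 0.6 × 70 × 0.26513 × 11.625 = 97.1 kips.
Base metal shear (0.25 in plate): yield φR_n = 1.0×0.6×36×0.25×11.625 = 62.8 kips; rupture φR_n = 0.75×0.6×58×0.25×11.625 = 75.9 kips; take 62.8 kips (yield).
Tension yield (gross): A_g = 4.3125×0.25 = 1.0781 in². φR_n = 0.90 × 36 × 1.0781 = 34.9 kips.
Governing: min(97.1, 62.8, 34.9) = 34.9 kips → gross-section yield.

34.9 kips (gross-section yield governs)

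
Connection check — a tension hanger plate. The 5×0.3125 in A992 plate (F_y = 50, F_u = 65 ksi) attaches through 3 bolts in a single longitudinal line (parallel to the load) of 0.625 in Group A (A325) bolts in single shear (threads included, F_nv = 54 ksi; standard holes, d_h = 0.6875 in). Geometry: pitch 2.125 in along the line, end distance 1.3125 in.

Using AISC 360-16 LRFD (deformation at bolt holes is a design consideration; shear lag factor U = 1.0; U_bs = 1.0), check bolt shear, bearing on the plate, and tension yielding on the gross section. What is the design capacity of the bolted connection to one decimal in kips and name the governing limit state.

37.3 kips (bolt shear governs)

Bolt shear: A_b = π(0.625)²/4 = 0.3068 in². φR_n = 0.75 × 54 × 0.3068 × 3 × 1 = 37.3 kips.
Bearing (0.3125 in plate, F_u = 65 ksi): end bolts L_c = 1.3125 − 0.6875/2 = 0.96875, R_n = min(1.2×0.96875×0.3125×65, 2.4×0.625×0.3125×65) = 23.613 kips/bolt; interior L_c = 2.125 − 0.6875 = 1.4375, R_n = 30.469 kips/bolt. φR_n = 0.75 × (1×23.613 + 2×30.469) = 63.4 kips.
Tension yield (gross): A_g = 5×0.3125 = 1.5625 in². φR_n = 0.90 × 50 × 1.5625 = 70.3 kips.
Governing: min(37.3, 63.4, 70.3) = 37.3 kips → bolt shear.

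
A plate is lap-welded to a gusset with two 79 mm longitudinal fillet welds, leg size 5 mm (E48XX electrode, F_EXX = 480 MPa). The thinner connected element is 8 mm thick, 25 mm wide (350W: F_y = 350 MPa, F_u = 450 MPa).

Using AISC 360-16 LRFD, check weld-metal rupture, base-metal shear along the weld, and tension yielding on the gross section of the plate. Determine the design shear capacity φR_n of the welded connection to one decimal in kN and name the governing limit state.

63.0 kN (gross-section yield governs)

Weld metal: throat = 0.707×5 = 3.535 mm, L = 2×79 = 158 mm. φR_n = 0.75 × 0.6 × 480 × 3.535 × 158 = 120.6 kN.
Base metal shear (8 mm plate): yield φR_n = 1.0×0.6×350×8×158 = 265.4 kN; rupture φR_n = 0.75×0.6×450×8×158 = 256.0 kN; take 256.0 kN (rupture).
Tension yield (gross): A_g = 25×8 = 200 mm². φR_n = 0.90 × 350 × 200 = 63.0 kN.
Governing: min(120.6, 256.0, 63.0) = 63.0 kN → gross-section yield.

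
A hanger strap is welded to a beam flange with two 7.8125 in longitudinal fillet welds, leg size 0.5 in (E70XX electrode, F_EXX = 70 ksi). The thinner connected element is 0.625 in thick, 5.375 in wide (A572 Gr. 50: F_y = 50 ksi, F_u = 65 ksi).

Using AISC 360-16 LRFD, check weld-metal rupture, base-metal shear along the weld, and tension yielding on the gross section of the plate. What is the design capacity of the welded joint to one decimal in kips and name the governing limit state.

Weld metal: throat = 0.707×0.5 = 0.3535 in, L = 2×7.8125 = 15.625 in. φR_n = 0.75 × 0.6 × 70 × 0.3535 × 15.625 = 174.0 kips.
Base metal shear (0.625 in plate): yield φR_n = 1.0×0.6×50×0.625×15.625 = 293.0 kips; rupture φR_n = 0.75×0.6×65×0.625×15.625 = 285.6 kips; take 285.6 kips (rupture).
Tension yield (gross): A_g = 5.375×0.625 = 3.3594 in². φR_n = 0.90 × 50 × 3.3594 = 151.2 kips.
Governing: min(174.0, 285.6, 151.2) = 151.2 kips → gross-section yield.

151.2 kips (gross-section yield governs)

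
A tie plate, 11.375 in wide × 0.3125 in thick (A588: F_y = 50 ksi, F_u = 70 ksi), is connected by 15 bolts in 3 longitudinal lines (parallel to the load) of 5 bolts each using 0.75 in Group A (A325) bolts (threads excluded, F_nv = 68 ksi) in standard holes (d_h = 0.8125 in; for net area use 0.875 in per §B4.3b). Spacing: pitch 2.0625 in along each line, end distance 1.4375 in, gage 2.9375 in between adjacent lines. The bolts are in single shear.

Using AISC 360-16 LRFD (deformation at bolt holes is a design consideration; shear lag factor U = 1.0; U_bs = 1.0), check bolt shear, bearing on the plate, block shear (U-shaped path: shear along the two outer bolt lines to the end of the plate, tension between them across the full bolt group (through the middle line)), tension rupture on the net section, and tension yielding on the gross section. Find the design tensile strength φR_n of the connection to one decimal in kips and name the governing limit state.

143.6 kips (net-section rupture governs)

Bolt shear: A_b = π(0.75)²/4 = 0.44179 in². φR_n = 0.75 × 68 × 0.44179 × 15 × 1 = 338.0 kips.
Bearing (0.3125 in plate, F_u = 70 ksi): end bolts L_c = 1.4375 − 0.8125/2 = 1.03125, R_n = min(1.2×1.03125×0.3125×70, 2.4×0.75×0.3125×70) = 27.07 kips/bolt; interior L_c = 2.0625 − 0.8125 = 1.25, R_n = 32.813 kips/bolt. φR_n = 0.75 × (3×27.07 + 12×32.813) = 356.2 kips.
Block shear: shear path 2×[1.4375+4×2.0625] = 2×9.6875 in, A_gv = 6.0547, A_nv = 2×(9.6875 − 4.5×0.875)×0.3125 = 3.5938 in²; tension across gage: (5.875 − 2×0.875)×0.3125 = 1.2891 in². R_n = min(0.6×70×3.5938, 0.6×50×6.0547) + 1.0×70×1.2891 = min(150.94, 181.64) + 90.237 = 241.18 kips. φR_n = 0.75 × 241.18 = 180.9 kips.
Tension rupture (net): A_n = (11.375 − 3×0.875)×0.3125 = 2.7344 in² (U = 1.0, A_e = A_n). φR_n = 0.75 × 70 × 2.7344 = 143.6 kips.
Tension yield (gross): A_g = 11.375×0.3125 = 3.5547 in². φR_n = 0.90 × 50 × 3.5547 = 160.0 kips.
Governing: min(338.0, 356.2, 180.9, 143.6, 160.0) = 143.6 kips → net-section rupture.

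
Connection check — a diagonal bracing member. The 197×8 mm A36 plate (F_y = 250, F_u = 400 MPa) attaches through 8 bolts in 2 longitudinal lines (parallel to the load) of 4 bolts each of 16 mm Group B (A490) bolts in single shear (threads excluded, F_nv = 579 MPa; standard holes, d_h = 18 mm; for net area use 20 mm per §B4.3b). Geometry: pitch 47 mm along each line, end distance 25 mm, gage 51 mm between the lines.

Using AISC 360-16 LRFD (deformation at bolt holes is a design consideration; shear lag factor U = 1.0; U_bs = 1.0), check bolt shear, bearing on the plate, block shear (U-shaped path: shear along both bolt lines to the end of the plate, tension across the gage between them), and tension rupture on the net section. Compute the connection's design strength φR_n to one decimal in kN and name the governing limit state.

Bolt shear: A_b = π(16)²/4 = 201.06 mm². φR_n = 0.75 × 579 × 201.06 × 8 × 1 = 698.5 kN.
Bearing (8 mm plate, F_u = 400 MPa): end bolts L_c = 25 − 18/2 = 16, R_n = min(1.2×16×8×400, 2.4×16×8×400) = 61.44 kN/bolt; interior L_c = 47 − 18 = 29, R_n = 111.36 kN/bolt. φR_n = 0.75 × (2×61.44 + 6×111.36) = 593.3 kN.
Block shear: shear path 2×[25+3×47] = 2×166 mm, A_gv = 2656, A_nv = 2×(166 − 3.5×20)×8 = 1536 mm²; tension across gage: (51 − 1×20)×8 = 248 mm². R_n = min(0.6×400×1536, 0.6×250×2656) + 1.0×400×248 = min(368.64, 398.4) + 99.2 = 467.84 kN. φR_n = 0.75 × 467.84 = 350.9 kN.
Tension rupture (net): A_n = (197 − 2×20)×8 = 1256 mm² (U = 1.0, A_e = A_n). φR_n = 0.75 × 400 × 1256 = 376.8 kN.
Governing: min(698.5, 593.3, 350.9, 376.8) = 350.9 kN → block shear.

350.9 kN (block shear governs)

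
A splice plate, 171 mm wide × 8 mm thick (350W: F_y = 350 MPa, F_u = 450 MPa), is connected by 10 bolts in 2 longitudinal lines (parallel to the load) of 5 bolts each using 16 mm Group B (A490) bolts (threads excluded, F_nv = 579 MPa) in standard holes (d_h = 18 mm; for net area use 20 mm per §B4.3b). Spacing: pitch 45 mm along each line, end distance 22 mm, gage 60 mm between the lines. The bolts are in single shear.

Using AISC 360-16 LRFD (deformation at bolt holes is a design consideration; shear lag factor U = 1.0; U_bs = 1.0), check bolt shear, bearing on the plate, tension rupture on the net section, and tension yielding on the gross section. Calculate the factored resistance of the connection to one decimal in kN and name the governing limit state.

353.7 kN (net-section rupture governs)

Bolt shear: A_b = π(16)²/4 = 201.06 mm². φR_n = 0.75 × 579 × 201.06 × 10 × 1 = 873.1 kN.
Bearing (8 mm plate, F_u = 450 MPa): end bolts L_c = 22 − 18/2 = 13, R_n = min(1.2×13×8×450, 2.4×16×8×450) = 56.16 kN/bolt; interior L_c = 45 − 18 = 27, R_n = 116.64 kN/bolt. φR_n = 0.75 × (2×56.16 + 8×116.64) = 784.1 kN.
Tension rupture (net): A_n = (171 − 2×20)×8 = 1048 mm² (U = 1.0, A_e = A_n). φR_n = 0.75 × 450 × 1048 = 353.7 kN.
Tension yield (gross): A_g = 171×8 = 1368 mm². φR_n = 0.90 × 350 × 1368 = 430.9 kN.
Governing: min(873.1, 784.1, 353.7, 430.9) = 353.7 kN → net-section rupture.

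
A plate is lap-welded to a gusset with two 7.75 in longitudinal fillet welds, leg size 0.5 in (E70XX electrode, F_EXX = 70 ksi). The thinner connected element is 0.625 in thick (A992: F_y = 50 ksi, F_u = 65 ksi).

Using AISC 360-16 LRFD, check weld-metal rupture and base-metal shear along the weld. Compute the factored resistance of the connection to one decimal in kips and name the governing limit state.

172.6 kips (weld metal governs)

Weld metal: throat = 0.707×0.5 = 0.3535 in, L = 2×7.75 = 15.5 in. φR_n = 0.75 × 0.6 × 70 × 0.3535 × 15.5 = 172.6 kips.
Base metal shear (0.625 in plate): yield φR_n = 1.0×0.6×50×0.625×15.5 = 290.6 kips; rupture φR_n = 0.75×0.6×65×0.625×15.5 = 283.4 kips; take 283.4 kips (rupture).
Governing: min(172.6, 283.4) = 172.6 kips → weld metal.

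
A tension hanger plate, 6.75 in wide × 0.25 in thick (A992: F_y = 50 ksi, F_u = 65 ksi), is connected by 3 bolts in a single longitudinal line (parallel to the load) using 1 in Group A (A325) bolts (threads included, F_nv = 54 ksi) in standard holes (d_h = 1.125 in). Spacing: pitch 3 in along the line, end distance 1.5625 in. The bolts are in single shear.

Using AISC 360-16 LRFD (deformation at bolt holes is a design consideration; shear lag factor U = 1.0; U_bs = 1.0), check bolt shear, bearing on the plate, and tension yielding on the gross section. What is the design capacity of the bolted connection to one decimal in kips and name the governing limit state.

Bolt shear: A_b = π(1)²/4 = 0.7854 in². φR_n = 0.75 × 54 × 0.7854 × 3 × 1 = 95.4 kips.
Bearing (0.25 in plate, F_u = 65 ksi): end bolts L_c = 1.5625 − 1.125/2 = 1, R_n = min(1.2×1×0.25×65, 2.4×1×0.25×65) = 19.5 kips/bolt; interior L_c = 3 − 1.125 = 1.875, R_n = 36.563 kips/bolt. φR_n = 0.75 × (1×19.5 + 2×36.563) = 69.5 kips.
Tension yield (gross): A_g = 6.75×0.25 = 1.6875 in². φR_n = 0.90 × 50 × 1.6875 = 75.9 kips.
Governing: min(95.4, 69.5, 75.9) = 69.5 kips → bearing.

69.5 kips (bearing governs)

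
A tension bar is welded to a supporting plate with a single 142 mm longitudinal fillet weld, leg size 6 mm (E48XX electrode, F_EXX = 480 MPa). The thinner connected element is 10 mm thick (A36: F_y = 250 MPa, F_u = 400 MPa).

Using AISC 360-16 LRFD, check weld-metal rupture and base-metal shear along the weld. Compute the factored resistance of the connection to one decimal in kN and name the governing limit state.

130.1 kN (weld metal governs)

Weld metal: throat = 0.707×6 = 4.242 mm, L = 142 mm. φR_n = 0.75 × 0.6 × 480 × 4.242 × 142 = 130.1 kN.
Base metal shear (10 mm plate): yield φR_n = 1.0×0.6×250×10×142 = 213.0 kN; rupture φR_n = 0.75×0.6×400×10×142 = 255.6 kN; take 213.0 kN (yield).
Governing: min(130.1, 213.0) = 130.1 kN → weld metal.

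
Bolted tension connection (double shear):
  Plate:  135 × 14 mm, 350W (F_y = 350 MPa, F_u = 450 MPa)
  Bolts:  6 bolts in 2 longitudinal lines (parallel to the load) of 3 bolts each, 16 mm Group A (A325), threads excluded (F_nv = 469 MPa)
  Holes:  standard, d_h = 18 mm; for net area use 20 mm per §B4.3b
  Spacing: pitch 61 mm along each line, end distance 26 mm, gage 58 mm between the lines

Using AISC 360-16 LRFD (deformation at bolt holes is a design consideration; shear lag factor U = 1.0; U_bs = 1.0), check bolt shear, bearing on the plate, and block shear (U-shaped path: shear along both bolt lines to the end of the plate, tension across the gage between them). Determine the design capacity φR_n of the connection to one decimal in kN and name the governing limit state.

Bolt shear: A_b = π(16)²/4 = 201.06 mm². φR_n = 0.75 × 469 × 201.06 × 6 × 2 = 848.7 kN.
Bearing (14 mm plate, F_u = 450 MPa): end bolts L_c = 26 − 18/2 = 17, R_n = min(1.2×17×14×450, 2.4×16×14×450) = 128.52 kN/bolt; interior L_c = 61 − 18 = 43, R_n = 241.92 kN/bolt. φR_n = 0.75 × (2×128.52 + 4×241.92) = 918.5 kN.
Block shear: shear path 2×[26+2×61] = 2×148 mm, A_gv = 4144, A_nv = 2×(148 − 2.5×20)×14 = 2744 mm²; tension across gage: (58 − 1×20)×14 = 532 mm². R_n = min(0.6×450×2744, 0.6×350×4144) + 1.0×450×532 = min(740.88, 870.24) + 239.4 = 980.28 kN. φR_n = 0.75 × 980.28 = 735.2 kN.
Governing: min(848.7, 918.5, 735.2) = 735.2 kN → block shear.

735.2 kN (block shear governs)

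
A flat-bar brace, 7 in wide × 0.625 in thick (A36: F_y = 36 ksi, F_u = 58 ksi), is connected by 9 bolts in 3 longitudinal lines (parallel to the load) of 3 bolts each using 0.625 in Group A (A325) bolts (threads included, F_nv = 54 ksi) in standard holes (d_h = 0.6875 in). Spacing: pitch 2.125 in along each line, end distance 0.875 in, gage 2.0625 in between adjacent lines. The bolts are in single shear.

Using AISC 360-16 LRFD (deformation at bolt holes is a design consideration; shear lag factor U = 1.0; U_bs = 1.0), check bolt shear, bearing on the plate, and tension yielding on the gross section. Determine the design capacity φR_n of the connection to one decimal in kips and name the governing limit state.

111.8 kips (bolt shear governs)

Bolt shear: A_b = π(0.625)²/4 = 0.3068 in². φR_n = 0.75 × 54 × 0.3068 × 9 × 1 = 111.8 kips.
Bearing (0.625 in plate, F_u = 58 ksi): end bolts L_c = 0.875 − 0.6875/2 = 0.53125, R_n = min(1.2×0.53125×0.625×58, 2.4×0.625×0.625×58) = 23.109 kips/bolt; interior L_c = 2.125 − 0.6875 = 1.4375, R_n = 54.375 kips/bolt. φR_n = 0.75 × (3×23.109 + 6×54.375) = 296.7 kips.
Tension yield (gross): A_g = 7×0.625 = 4.375 in². φR_n = 0.90 × 36 × 4.375 = 141.8 kips.
Governing: min(111.8, 296.7, 141.8) = 111.8 kips → bolt shear.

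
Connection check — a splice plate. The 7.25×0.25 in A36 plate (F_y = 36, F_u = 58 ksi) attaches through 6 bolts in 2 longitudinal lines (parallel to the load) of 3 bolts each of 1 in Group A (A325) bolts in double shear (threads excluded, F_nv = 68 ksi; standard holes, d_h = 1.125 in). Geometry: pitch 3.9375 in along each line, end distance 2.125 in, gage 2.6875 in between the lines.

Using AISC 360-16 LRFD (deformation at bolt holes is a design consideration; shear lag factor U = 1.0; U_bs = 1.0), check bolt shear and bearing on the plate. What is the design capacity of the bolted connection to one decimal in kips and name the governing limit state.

Bolt shear: A_b = π(1)²/4 = 0.7854 in². φR_n = 0.75 × 68 × 0.7854 × 6 × 2 = 480.7 kips.
Bearing (0.25 in plate, F_u = 58 ksi): end bolts L_c = 2.125 − 1.125/2 = 1.5625, R_n = min(1.2×1.5625×0.25×58, 2.4×1×0.25×58) = 27.188 kips/bolt; interior L_c = 3.9375 − 1.125 = 2.8125, R_n = 34.8 kips/bolt. φR_n = 0.75 × (2×27.188 + 4×34.8) = 145.2 kips.
Governing: min(480.7, 145.2) = 145.2 kips → bearing.

145.2 kips (bearing governs)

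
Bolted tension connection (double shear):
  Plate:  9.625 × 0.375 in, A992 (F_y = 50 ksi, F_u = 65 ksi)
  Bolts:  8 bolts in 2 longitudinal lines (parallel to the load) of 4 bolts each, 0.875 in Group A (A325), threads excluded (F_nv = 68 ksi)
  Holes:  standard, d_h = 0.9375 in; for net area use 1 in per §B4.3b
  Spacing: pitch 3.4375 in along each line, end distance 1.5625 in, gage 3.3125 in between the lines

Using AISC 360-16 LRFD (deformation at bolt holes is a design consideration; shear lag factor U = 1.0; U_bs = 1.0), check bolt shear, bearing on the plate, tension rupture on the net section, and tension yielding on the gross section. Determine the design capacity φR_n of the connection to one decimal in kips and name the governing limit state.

139.4 kips (net-section rupture governs)

Bolt shear: A_b = π(0.875)²/4 = 0.60132 in². φR_n = 0.75 × 68 × 0.60132 × 8 × 2 = 490.7 kips.
Bearing (0.375 in plate, F_u = 65 ksi): end bolts L_c = 1.5625 − 0.9375/2 = 1.09375, R_n = min(1.2×1.09375×0.375×65, 2.4×0.875×0.375×65) = 31.992 kips/bolt; interior L_c = 3.4375 − 0.9375 = 2.5, R_n = 51.188 kips/bolt. φR_n = 0.75 × (2×31.992 + 6×51.188) = 278.3 kips.
Tension rupture (net): A_n = (9.625 − 2×1)×0.375 = 2.8594 in² (U = 1.0, A_e = A_n). φR_n = 0.75 × 65 × 2.8594 = 139.4 kips.
Tension yield (gross): A_g = 9.625×0.375 = 3.6094 in². φR_n = 0.90 × 50 × 3.6094 = 162.4 kips.
Governing: min(490.7, 278.3, 139.4, 162.4) = 139.4 kips → net-section rupture.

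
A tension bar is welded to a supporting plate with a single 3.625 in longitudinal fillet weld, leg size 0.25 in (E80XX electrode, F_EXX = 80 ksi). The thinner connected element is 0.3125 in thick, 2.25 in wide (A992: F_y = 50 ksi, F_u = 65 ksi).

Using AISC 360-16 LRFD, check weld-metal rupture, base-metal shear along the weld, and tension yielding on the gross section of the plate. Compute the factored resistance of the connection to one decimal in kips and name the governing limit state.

Weld metal: throat = 0.707×0.25 = 0.17675 in, L = 3.625 in. φR_n = 0.75 × 0.6 × 80 × 0.17675 × 3.625 = 23.1 kips.
Base metal shear (0.3125 in plate): yield φR_n = 1.0×0.6×50×0.3125×3.625 = 34.0 kips; rupture φR_n = 0.75×0.6×65×0.3125×3.625 = 33.1 kips; take 33.1 kips (rupture).
Tension yield (gross): A_g = 2.25×0.3125 = 0.70313 in². φR_n = 0.90 × 50 × 0.70313 = 31.6 kips.
Governing: min(23.1, 33.1, 31.6) = 23.1 kips → weld metal.

23.1 kips (weld metal governs)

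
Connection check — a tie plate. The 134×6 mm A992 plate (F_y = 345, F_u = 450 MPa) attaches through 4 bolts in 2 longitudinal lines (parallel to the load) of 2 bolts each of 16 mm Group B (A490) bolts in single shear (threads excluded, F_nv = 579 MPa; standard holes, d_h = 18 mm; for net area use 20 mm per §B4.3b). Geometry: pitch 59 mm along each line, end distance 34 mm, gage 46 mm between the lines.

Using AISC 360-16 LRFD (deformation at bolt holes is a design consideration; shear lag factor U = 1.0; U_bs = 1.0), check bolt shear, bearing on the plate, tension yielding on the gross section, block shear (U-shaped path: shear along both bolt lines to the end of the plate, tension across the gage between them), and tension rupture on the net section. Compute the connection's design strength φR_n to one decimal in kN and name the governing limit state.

Bolt shear: A_b = π(16)²/4 = 201.06 mm². φR_n = 0.75 × 579 × 201.06 × 4 × 1 = 349.2 kN.
Bearing (6 mm plate, F_u = 450 MPa): end bolts L_c = 34 − 18/2 = 25, R_n = min(1.2×25×6×450, 2.4×16×6×450) = 81 kN/bolt; interior L_c = 59 − 18 = 41, R_n = 103.68 kN/bolt. φR_n = 0.75 × (2×81 + 2×103.68) = 277.0 kN.
Tension yield (gross): A_g = 134×6 = 804 mm². φR_n = 0.90 × 345 × 804 = 249.6 kN.
Block shear: shear path 2×[34+1×59] = 2×93 mm, A_gv = 1116, A_nv = 2×(93 − 1.5×20)×6 = 756 mm²; tension across gage: (46 − 1×20)×6 = 156 mm². R_n = min(0.6×450×756, 0.6×345×1116) + 1.0×450×156 = min(204.12, 231.01) + 70.2 = 274.32 kN. φR_n = 0.75 × 274.32 = 205.7 kN.
Tension rupture (net): A_n = (134 − 2×20)×6 = 564 mm² (U = 1.0, A_e = A_n). φR_n = 0.75 × 450 × 564 = 190.4 kN.
Governing: min(349.2, 277.0, 249.6, 205.7, 190.4) = 190.4 kN → net-section rupture.

190.4 kN (net-section rupture governs)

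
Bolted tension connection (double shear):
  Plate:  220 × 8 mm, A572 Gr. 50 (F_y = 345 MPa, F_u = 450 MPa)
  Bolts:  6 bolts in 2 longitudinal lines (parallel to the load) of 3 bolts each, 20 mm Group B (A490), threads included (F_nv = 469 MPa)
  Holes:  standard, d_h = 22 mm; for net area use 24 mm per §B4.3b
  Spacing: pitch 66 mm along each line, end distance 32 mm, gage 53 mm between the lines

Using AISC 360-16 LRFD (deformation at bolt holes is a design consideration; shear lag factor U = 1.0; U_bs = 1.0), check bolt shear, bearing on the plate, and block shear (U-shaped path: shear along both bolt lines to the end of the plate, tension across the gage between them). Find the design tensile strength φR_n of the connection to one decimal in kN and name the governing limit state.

415.3 kN (block shear governs)

Bolt shear: A_b = π(20)²/4 = 314.16 mm². φR_n = 0.75 × 469 × 314.16 × 6 × 2 = 1326.1 kN.
Bearing (8 mm plate, F_u = 450 MPa): end bolts L_c = 32 − 22/2 = 21, R_n = min(1.2×21×8×450, 2.4×20×8×450) = 90.72 kN/bolt; interior L_c = 66 − 22 = 44, R_n = 172.8 kN/bolt. φR_n = 0.75 × (2×90.72 + 4×172.8) = 654.5 kN.
Block shear: shear path 2×[32+2×66] = 2×164 mm, A_gv = 2624, A_nv = 2×(164 − 2.5×24)×8 = 1664 mm²; tension across gage: (53 − 1×24)×8 = 232 mm². R_n = min(0.6×450×1664, 0.6×345×2624) + 1.0×450×232 = min(449.28, 543.17) + 104.4 = 553.68 kN. φR_n = 0.75 × 553.68 = 415.3 kN.
Governing: min(1326.1, 654.5, 415.3) = 415.3 kN → block shear.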